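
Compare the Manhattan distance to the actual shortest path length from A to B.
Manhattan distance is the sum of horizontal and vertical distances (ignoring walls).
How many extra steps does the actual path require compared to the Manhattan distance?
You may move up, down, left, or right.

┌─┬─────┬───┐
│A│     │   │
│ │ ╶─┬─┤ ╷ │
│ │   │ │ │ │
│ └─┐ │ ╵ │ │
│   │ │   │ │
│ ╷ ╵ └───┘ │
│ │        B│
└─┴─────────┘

Manhattan distance: |3 - 0| + |5 - 0| = 8
Actual path length: 8
Extra steps: 8 - 8 = 0

Solution:

┌─┬─────┬───┐
│A│     │   │
│ │ ╶─┬─┤ ╷ │
│↓│   │ │ │ │
│ └─┐ │ ╵ │ │
│↳ ↓│ │   │ │
│ ╷ ╵ └───┘ │
│ │↳ → → → B│
└─┴─────────┘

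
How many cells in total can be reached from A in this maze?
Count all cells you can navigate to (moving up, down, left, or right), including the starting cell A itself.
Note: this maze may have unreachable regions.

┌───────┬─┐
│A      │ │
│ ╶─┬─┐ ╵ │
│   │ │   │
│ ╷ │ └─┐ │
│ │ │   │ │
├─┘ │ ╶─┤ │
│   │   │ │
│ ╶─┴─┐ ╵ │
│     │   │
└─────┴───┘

Using BFS/flood-fill to find all reachable cells from A:
Maze size: 5 × 5 = 25 total cells
All cells are reachable — the maze is fully connected.
Reachable cells: 25

Reachable region (· marks reachable cells):

┌───────┬─┐
│A · · ·│·│
│ ╶─┬─┐ ╵ │
│· ·│·│· ·│
│ ╷ │ └─┐ │
│·│·│· ·│·│
├─┘ │ ╶─┤ │
│· ·│· ·│·│
│ ╶─┴─┐ ╵ │
│· · ·│· ·│
└─────┴───┘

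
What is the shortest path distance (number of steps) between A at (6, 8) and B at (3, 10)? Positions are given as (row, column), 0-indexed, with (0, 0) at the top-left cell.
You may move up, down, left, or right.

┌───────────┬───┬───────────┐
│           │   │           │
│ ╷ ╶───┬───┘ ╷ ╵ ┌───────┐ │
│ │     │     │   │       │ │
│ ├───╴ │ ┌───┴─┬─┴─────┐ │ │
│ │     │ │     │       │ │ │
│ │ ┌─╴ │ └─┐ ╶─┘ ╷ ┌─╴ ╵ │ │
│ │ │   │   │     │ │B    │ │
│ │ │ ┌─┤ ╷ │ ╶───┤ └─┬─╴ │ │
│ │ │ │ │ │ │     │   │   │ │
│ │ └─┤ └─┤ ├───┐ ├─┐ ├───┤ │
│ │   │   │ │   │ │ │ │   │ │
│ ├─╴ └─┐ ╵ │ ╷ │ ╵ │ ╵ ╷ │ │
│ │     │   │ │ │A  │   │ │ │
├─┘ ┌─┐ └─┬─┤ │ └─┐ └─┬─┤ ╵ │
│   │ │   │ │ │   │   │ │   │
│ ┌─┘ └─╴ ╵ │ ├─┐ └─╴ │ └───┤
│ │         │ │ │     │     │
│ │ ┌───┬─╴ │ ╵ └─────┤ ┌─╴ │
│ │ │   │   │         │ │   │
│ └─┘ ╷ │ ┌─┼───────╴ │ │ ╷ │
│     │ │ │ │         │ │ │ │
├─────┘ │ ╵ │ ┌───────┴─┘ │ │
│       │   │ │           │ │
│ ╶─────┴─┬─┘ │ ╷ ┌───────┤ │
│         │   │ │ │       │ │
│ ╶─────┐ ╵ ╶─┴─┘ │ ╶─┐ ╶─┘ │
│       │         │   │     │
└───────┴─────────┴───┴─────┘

Finding path from (6, 8) to (3, 10):
Path: (6,8) → (5,8) → (4,8) → (4,7) → (4,6) → (3,6) → (3,7) → (3,8) → (2,8) → (2,9) → (2,10) → (2,11) → (3,11) → (3,10)
Distance: 13 steps

Solution:

┌───────────┬───┬───────────┐
│           │   │           │
│ ╷ ╶───┬───┘ ╷ ╵ ┌───────┐ │
│ │     │     │   │       │ │
│ ├───╴ │ ┌───┴─┬─┴─────┐ │ │
│ │     │ │     │↱ → → ↓│ │ │
│ │ ┌─╴ │ └─┐ ╶─┘ ╷ ┌─╴ ╵ │ │
│ │ │   │   │↱ → ↑│ │B ↲  │ │
│ │ │ ┌─┤ ╷ │ ╶───┤ └─┬─╴ │ │
│ │ │ │ │ │ │↑ ← ↰│   │   │ │
│ │ └─┤ └─┤ ├───┐ ├─┐ ├───┤ │
│ │   │   │ │   │↑│ │ │   │ │
│ ├─╴ └─┐ ╵ │ ╷ │ ╵ │ ╵ ╷ │ │
│ │     │   │ │ │A  │   │ │ │
├─┘ ┌─┐ └─┬─┤ │ └─┐ └─┬─┤ ╵ │
│   │ │   │ │ │   │   │ │   │
│ ┌─┘ └─╴ ╵ │ ├─┐ └─╴ │ └───┤
│ │         │ │ │     │     │
│ │ ┌───┬─╴ │ ╵ └─────┤ ┌─╴ │
│ │ │   │   │         │ │   │
│ └─┘ ╷ │ ┌─┼───────╴ │ │ ╷ │
│     │ │ │ │         │ │ │ │
├─────┘ │ ╵ │ ┌───────┴─┘ │ │
│       │   │ │           │ │
│ ╶─────┴─┬─┘ │ ╷ ┌───────┤ │
│         │   │ │ │       │ │
│ ╶─────┐ ╵ ╶─┴─┘ │ ╶─┐ ╶─┘ │
│       │         │   │     │
└───────┴─────────┴───┴─────┘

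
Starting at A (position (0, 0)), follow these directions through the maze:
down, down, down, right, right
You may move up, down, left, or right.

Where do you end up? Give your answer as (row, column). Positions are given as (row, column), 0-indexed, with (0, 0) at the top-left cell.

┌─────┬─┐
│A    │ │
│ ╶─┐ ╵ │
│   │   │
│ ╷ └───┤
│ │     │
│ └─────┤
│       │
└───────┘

Following directions step by step:
Start: (0, 0)
  down: (0, 0) → (1, 0)
  down: (1, 0) → (2, 0)
  down: (2, 0) → (3, 0)
  right: (3, 0) → (3, 1)
  right: (3, 1) → (3, 2)
Final position: (3, 2)

Path taken:

┌─────┬─┐
│A    │ │
│ ╶─┐ ╵ │
│↓  │   │
│ ╷ └───┤
│↓│     │
│ └─────┤
│↳ → B  │
└───────┘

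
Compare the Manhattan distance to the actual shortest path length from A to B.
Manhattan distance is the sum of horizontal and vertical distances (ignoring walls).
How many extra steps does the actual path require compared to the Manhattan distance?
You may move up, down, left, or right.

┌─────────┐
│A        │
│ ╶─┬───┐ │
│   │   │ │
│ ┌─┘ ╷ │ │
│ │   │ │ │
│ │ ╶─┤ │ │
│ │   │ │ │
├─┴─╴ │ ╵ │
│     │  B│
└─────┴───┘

Manhattan distance: |4 - 0| + |4 - 0| = 8
Actual path length: 8
Extra steps: 8 - 8 = 0

Solution:

┌─────────┐
│A → → → ↓│
│ ╶─┬───┐ │
│   │   │↓│
│ ┌─┘ ╷ │ │
│ │   │ │↓│
│ │ ╶─┤ │ │
│ │   │ │↓│
├─┴─╴ │ ╵ │
│     │  B│
└─────┴───┘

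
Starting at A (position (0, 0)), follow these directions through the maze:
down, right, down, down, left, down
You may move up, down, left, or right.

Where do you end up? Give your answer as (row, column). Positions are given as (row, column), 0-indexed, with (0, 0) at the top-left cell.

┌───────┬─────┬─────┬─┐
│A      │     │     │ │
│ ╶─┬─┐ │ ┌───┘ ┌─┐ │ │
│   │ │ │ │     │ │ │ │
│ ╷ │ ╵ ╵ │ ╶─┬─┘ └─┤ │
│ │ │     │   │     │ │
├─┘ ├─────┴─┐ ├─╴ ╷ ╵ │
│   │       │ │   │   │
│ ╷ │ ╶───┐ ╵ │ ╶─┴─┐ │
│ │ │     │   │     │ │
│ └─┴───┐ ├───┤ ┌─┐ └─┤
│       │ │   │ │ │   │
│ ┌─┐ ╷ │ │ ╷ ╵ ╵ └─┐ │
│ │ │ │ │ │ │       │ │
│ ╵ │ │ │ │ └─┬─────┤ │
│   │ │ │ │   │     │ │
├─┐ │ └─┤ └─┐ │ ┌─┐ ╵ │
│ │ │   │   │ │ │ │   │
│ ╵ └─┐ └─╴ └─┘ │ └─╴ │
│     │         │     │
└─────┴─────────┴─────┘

Following directions step by step:
Start: (0, 0)
  down: (0, 0) → (1, 0)
  right: (1, 0) → (1, 1)
  down: (1, 1) → (2, 1)
  down: (2, 1) → (3, 1)
  left: (3, 1) → (3, 0)
  down: (3, 0) → (4, 0)
Final position: (4, 0)

Path taken:

┌───────┬─────┬─────┬─┐
│A      │     │     │ │
│ ╶─┬─┐ │ ┌───┘ ┌─┐ │ │
│↳ ↓│ │ │ │     │ │ │ │
│ ╷ │ ╵ ╵ │ ╶─┬─┘ └─┤ │
│ │↓│     │   │     │ │
├─┘ ├─────┴─┐ ├─╴ ╷ ╵ │
│↓ ↲│       │ │   │   │
│ ╷ │ ╶───┐ ╵ │ ╶─┴─┐ │
│B│ │     │   │     │ │
│ └─┴───┐ ├───┤ ┌─┐ └─┤
│       │ │   │ │ │   │
│ ┌─┐ ╷ │ │ ╷ ╵ ╵ └─┐ │
│ │ │ │ │ │ │       │ │
│ ╵ │ │ │ │ └─┬─────┤ │
│   │ │ │ │   │     │ │
├─┐ │ └─┤ └─┐ │ ┌─┐ ╵ │
│ │ │   │   │ │ │ │   │
│ ╵ └─┐ └─╴ └─┘ │ └─╴ │
│     │         │     │
└─────┴─────────┴─────┘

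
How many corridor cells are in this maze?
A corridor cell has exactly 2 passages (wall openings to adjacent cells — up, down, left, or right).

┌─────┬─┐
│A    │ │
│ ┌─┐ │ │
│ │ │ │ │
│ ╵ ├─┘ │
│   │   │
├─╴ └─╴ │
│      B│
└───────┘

Counting cells with exactly 2 passages:
Total corridor cells: 8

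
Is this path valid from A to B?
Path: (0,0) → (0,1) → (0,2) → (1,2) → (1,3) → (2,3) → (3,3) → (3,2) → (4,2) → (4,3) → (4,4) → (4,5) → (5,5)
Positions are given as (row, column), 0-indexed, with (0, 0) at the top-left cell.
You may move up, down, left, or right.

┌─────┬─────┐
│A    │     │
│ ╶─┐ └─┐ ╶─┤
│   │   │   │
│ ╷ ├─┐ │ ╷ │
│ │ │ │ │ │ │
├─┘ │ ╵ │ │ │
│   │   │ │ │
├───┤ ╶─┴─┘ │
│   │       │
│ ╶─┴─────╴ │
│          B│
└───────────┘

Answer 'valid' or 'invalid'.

Checking path validity:
Result: All consecutive moves are passable.

valid

Correct solution:

┌─────┬─────┐
│A → ↓│     │
│ ╶─┐ └─┐ ╶─┤
│   │↳ ↓│   │
│ ╷ ├─┐ │ ╷ │
│ │ │ │↓│ │ │
├─┘ │ ╵ │ │ │
│   │↓ ↲│ │ │
├───┤ ╶─┴─┘ │
│   │↳ → → ↓│
│ ╶─┴─────╴ │
│          B│
└───────────┘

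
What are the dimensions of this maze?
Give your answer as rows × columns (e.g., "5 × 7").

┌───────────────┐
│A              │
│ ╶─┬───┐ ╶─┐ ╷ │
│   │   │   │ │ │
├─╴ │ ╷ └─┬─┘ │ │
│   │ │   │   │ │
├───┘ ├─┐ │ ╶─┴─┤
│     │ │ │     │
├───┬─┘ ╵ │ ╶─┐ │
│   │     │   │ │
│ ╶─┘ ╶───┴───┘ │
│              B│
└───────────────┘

Counting the maze dimensions:
Rows (vertical): 6
Columns (horizontal): 8
Dimensions: 6 × 8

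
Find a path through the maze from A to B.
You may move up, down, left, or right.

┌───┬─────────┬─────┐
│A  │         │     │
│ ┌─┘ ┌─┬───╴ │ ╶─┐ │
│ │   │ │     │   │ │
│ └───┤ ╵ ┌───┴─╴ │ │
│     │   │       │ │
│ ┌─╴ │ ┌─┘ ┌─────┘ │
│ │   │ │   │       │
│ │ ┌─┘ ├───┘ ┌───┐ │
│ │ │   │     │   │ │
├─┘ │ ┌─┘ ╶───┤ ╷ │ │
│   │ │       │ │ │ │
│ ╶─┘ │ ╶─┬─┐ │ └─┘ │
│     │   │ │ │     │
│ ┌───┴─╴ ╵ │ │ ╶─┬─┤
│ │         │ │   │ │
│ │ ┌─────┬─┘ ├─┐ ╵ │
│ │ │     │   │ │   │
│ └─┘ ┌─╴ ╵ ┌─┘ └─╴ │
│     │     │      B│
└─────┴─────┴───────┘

Finding the shortest path through the maze:
Path length: 44 steps
Directions: down → down → right → right → down → left → down → down → left → down → down → down → down → right → right → up → right → right → down → right → up → right → up → up → up → left → left → up → right → right → up → right → right → right → down → down → down → left → left → down → right → down → right → down

Solution:

┌───┬─────────┬─────┐
│A  │         │     │
│ ┌─┘ ┌─┬───╴ │ ╶─┐ │
│↓│   │ │     │   │ │
│ └───┤ ╵ ┌───┴─╴ │ │
│↳ → ↓│   │       │ │
│ ┌─╴ │ ┌─┘ ┌─────┘ │
│ │↓ ↲│ │   │↱ → → ↓│
│ │ ┌─┘ ├───┘ ┌───┐ │
│ │↓│   │↱ → ↑│   │↓│
├─┘ │ ┌─┘ ╶───┤ ╷ │ │
│↓ ↲│ │  ↑ ← ↰│ │ │↓│
│ ╶─┘ │ ╶─┬─┐ │ └─┘ │
│↓    │   │ │↑│↓ ← ↲│
│ ┌───┴─╴ ╵ │ │ ╶─┬─┤
│↓│         │↑│↳ ↓│ │
│ │ ┌─────┬─┘ ├─┐ ╵ │
│↓│ │↱ → ↓│↱ ↑│ │↳ ↓│
│ └─┘ ┌─╴ ╵ ┌─┘ └─╴ │
│↳ → ↑│  ↳ ↑│      B│
└─────┴─────┴───────┘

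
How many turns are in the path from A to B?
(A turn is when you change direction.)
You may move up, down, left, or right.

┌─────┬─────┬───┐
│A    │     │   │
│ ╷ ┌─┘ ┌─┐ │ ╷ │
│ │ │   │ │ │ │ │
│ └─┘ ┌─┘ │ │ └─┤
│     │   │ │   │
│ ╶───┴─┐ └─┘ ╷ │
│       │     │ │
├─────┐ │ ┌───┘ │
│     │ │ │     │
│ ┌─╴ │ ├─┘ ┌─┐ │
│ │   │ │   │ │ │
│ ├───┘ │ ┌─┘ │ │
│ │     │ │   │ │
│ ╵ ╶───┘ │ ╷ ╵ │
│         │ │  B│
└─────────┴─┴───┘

Directions: down, down, down, right, right, right, down, down, down, left, left, down, right, right, right, up, up, right, up, right, right, down, down, down
Number of turns: 10

Solution:

┌─────┬─────┬───┐
│A    │     │   │
│ ╷ ┌─┘ ┌─┐ │ ╷ │
│↓│ │   │ │ │ │ │
│ └─┘ ┌─┘ │ │ └─┤
│↓    │   │ │   │
│ ╶───┴─┐ └─┘ ╷ │
│↳ → → ↓│     │ │
├─────┐ │ ┌───┘ │
│     │↓│ │↱ → ↓│
│ ┌─╴ │ ├─┘ ┌─┐ │
│ │   │↓│↱ ↑│ │↓│
│ ├───┘ │ ┌─┘ │ │
│ │↓ ← ↲│↑│   │↓│
│ ╵ ╶───┘ │ ╷ ╵ │
│  ↳ → → ↑│ │  B│
└─────────┴─┴───┘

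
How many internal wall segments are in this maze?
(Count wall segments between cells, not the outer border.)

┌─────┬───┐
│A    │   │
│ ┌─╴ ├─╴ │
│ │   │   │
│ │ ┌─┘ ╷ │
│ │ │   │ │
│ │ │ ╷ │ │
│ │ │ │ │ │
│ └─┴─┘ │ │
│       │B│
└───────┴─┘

Counting internal wall segments:
Total internal walls: 16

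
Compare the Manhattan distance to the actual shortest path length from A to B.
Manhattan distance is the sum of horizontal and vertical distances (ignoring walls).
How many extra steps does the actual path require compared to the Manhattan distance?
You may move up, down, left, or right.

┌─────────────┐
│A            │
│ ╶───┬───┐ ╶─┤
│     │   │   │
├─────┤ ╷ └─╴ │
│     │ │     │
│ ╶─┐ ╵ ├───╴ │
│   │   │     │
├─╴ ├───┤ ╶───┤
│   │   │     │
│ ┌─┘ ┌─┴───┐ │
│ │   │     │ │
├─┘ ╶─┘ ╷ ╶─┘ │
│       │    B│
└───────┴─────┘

Manhattan distance: |6 - 0| + |6 - 0| = 12
Actual path length: 16
Extra steps: 16 - 12 = 4

Solution:

┌─────────────┐
│A → → → → ↓  │
│ ╶───┬───┐ ╶─┤
│     │   │↳ ↓│
├─────┤ ╷ └─╴ │
│     │ │    ↓│
│ ╶─┐ ╵ ├───╴ │
│   │   │↓ ← ↲│
├─╴ ├───┤ ╶───┤
│   │   │↳ → ↓│
│ ┌─┘ ┌─┴───┐ │
│ │   │     │↓│
├─┘ ╶─┘ ╷ ╶─┘ │
│       │    B│
└───────┴─────┘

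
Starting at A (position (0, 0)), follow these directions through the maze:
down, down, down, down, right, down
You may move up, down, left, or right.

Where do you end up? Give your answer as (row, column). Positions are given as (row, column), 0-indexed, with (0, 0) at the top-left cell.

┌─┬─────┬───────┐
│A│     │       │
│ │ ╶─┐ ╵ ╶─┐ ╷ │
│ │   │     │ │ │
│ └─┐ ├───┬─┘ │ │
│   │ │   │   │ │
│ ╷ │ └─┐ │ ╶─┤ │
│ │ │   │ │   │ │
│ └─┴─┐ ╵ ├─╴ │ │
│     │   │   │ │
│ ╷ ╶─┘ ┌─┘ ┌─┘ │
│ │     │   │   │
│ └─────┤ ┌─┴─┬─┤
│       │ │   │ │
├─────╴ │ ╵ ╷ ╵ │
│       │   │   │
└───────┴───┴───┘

Following directions step by step:
Start: (0, 0)
  down: (0, 0) → (1, 0)
  down: (1, 0) → (2, 0)
  down: (2, 0) → (3, 0)
  down: (3, 0) → (4, 0)
  right: (4, 0) → (4, 1)
  down: (4, 1) → (5, 1)
Final position: (5, 1)

Path taken:

┌─┬─────┬───────┐
│A│     │       │
│ │ ╶─┐ ╵ ╶─┐ ╷ │
│↓│   │     │ │ │
│ └─┐ ├───┬─┘ │ │
│↓  │ │   │   │ │
│ ╷ │ └─┐ │ ╶─┤ │
│↓│ │   │ │   │ │
│ └─┴─┐ ╵ ├─╴ │ │
│↳ ↓  │   │   │ │
│ ╷ ╶─┘ ┌─┘ ┌─┘ │
│ │B    │   │   │
│ └─────┤ ┌─┴─┬─┤
│       │ │   │ │
├─────╴ │ ╵ ╷ ╵ │
│       │   │   │
└───────┴───┴───┘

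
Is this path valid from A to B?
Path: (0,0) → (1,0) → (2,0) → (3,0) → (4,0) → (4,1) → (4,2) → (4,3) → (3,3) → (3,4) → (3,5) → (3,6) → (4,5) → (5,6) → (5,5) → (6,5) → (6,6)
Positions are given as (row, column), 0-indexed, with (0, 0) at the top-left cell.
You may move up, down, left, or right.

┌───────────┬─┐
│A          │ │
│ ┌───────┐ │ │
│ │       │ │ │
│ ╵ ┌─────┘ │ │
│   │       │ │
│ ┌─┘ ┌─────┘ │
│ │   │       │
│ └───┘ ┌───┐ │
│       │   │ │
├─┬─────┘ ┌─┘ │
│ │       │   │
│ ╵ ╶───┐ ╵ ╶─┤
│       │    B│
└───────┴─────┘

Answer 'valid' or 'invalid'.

Checking path validity:
Result: Invalid move at step 12: cannot move from (3, 6) to (4, 5).

invalid

Correct solution:

┌───────────┬─┐
│A          │ │
│ ┌───────┐ │ │
│↓│       │ │ │
│ ╵ ┌─────┘ │ │
│↓  │       │ │
│ ┌─┘ ┌─────┘ │
│↓│   │↱ → → ↓│
│ └───┘ ┌───┐ │
│↳ → → ↑│   │↓│
├─┬─────┘ ┌─┘ │
│ │       │↓ ↲│
│ ╵ ╶───┐ ╵ ╶─┤
│       │  ↳ B│
└───────┴─────┘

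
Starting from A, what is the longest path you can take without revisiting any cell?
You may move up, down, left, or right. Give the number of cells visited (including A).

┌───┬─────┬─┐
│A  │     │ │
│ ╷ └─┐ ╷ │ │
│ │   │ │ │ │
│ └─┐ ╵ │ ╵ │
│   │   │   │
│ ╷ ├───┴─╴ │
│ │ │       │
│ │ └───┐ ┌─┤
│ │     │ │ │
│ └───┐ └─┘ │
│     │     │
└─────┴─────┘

Finding longest simple path using DFS:
Start: (0, 0)
Longest path visits 16 cells
Path: A → right → down → right → down → right → up → up → right → down → down → right → down → left → left → left

Solution:

┌───┬─────┬─┐
│A ↓│  ↱ ↓│ │
│ ╷ └─┐ ╷ │ │
│ │↳ ↓│↑│↓│ │
│ └─┐ ╵ │ ╵ │
│   │↳ ↑│↳ ↓│
│ ╷ ├───┴─╴ │
│ │ │B ← ← ↲│
│ │ └───┐ ┌─┤
│ │     │ │ │
│ └───┐ └─┘ │
│     │     │
└─────┴─────┘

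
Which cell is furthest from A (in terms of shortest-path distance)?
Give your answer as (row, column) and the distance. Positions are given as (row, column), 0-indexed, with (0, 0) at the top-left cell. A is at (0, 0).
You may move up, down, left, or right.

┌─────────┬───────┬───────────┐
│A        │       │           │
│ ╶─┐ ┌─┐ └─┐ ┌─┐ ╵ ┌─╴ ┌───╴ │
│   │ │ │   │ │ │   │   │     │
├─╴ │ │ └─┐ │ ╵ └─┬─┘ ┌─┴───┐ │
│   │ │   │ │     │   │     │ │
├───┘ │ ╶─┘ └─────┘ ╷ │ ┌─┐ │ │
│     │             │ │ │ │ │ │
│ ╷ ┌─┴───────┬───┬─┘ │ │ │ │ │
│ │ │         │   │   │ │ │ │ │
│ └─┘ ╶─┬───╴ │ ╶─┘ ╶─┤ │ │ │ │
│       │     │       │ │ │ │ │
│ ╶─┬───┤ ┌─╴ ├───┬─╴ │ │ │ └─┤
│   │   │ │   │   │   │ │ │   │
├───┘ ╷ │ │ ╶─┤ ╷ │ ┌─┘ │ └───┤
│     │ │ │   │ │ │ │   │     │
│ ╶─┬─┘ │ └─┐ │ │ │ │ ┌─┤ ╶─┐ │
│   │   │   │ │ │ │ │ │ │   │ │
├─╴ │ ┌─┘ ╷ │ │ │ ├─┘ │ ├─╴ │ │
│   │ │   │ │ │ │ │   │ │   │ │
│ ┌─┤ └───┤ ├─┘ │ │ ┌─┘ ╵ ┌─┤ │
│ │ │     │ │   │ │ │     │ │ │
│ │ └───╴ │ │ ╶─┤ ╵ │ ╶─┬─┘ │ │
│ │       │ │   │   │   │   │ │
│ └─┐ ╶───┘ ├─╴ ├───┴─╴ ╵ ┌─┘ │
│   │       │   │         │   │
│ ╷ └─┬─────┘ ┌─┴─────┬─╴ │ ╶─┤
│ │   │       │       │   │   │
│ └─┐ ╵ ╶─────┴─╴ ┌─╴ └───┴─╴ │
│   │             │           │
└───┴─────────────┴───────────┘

Computing BFS distances from A to all cells:
Furthest cell: (6, 14)
Distance: 96 steps

Path from A to the furthest cell:

┌─────────┬───────┬───────────┐
│A → ↓    │       │           │
│ ╶─┐ ┌─┐ └─┐ ┌─┐ ╵ ┌─╴ ┌───╴ │
│   │↓│ │   │ │ │   │   │     │
├─╴ │ │ └─┐ │ ╵ └─┬─┘ ┌─┴───┐ │
│   │↓│   │ │     │   │↱ → ↓│ │
├───┘ │ ╶─┘ └─────┘ ╷ │ ┌─┐ │ │
│↓ ← ↲│             │ │↑│ │↓│ │
│ ╷ ┌─┴───────┬───┬─┘ │ │ │ │ │
│↓│ │↱ → → → ↓│   │   │↑│ │↓│ │
│ └─┘ ╶─┬───╴ │ ╶─┘ ╶─┤ │ │ │ │
│↳ → ↑  │↓ ← ↲│       │↑│ │↓│ │
│ ╶─┬───┤ ┌─╴ ├───┬─╴ │ │ │ └─┤
│   │↓ ↰│↓│   │↱ ↓│   │↑│ │↳ B│
├───┘ ╷ │ │ ╶─┤ ╷ │ ┌─┘ │ └───┤
│↓ ← ↲│↑│↓│   │↑│↓│ │↱ ↑│     │
│ ╶─┬─┘ │ └─┐ │ │ │ │ ┌─┤ ╶─┐ │
│↳ ↓│↱ ↑│↳ ↓│ │↑│↓│ │↑│ │   │ │
├─╴ │ ┌─┘ ╷ │ │ │ ├─┘ │ ├─╴ │ │
│↓ ↲│↑│   │↓│ │↑│↓│↱ ↑│ │   │ │
│ ┌─┤ └───┤ ├─┘ │ │ ┌─┘ ╵ ┌─┤ │
│↓│ │↑ ← ↰│↓│↱ ↑│↓│↑│     │ │ │
│ │ └───╴ │ │ ╶─┤ ╵ │ ╶─┬─┘ │ │
│↓│  ↱ → ↑│↓│↑ ↰│↳ ↑│   │   │ │
│ └─┐ ╶───┘ ├─╴ ├───┴─╴ ╵ ┌─┘ │
│↳ ↓│↑ ← ← ↲│↱ ↑│         │   │
│ ╷ └─┬─────┘ ┌─┴─────┬─╴ │ ╶─┤
│ │↳ ↓│↱ → → ↑│       │   │   │
│ └─┐ ╵ ╶─────┴─╴ ┌─╴ └───┴─╴ │
│   │↳ ↑          │           │
└───┴─────────────┴───────────┘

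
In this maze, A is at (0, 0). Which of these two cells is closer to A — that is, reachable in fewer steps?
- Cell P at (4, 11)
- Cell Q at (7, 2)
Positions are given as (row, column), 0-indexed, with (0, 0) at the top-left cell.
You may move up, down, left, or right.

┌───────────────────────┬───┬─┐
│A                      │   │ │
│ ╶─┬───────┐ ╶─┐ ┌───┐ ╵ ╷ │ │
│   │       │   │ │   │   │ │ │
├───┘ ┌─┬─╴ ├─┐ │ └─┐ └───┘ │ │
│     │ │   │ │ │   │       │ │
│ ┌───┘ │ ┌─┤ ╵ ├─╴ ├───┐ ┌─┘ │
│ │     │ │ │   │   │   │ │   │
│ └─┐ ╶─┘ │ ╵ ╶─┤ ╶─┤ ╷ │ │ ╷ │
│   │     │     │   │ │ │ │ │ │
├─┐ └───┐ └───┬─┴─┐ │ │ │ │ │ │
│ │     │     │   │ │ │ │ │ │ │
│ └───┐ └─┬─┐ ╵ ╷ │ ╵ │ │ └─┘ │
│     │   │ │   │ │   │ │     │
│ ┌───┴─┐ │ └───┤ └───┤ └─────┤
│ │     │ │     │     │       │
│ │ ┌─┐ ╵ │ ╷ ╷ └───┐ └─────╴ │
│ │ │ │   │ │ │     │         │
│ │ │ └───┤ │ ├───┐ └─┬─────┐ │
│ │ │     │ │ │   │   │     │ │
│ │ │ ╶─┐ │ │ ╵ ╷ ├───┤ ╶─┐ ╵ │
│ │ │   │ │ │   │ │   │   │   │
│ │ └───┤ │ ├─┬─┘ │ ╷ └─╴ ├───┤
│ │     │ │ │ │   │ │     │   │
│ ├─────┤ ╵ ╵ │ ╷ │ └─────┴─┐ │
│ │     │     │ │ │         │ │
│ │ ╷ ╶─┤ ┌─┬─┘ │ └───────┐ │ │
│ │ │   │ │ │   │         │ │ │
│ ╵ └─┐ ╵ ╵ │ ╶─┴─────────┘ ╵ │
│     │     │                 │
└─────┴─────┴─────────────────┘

Shortest path A → P at (4, 11): 23 steps
Shortest path A → Q at (7, 2): 69 steps

P is closer (23 steps vs 69 steps).

Path to P:

┌───────────────────────┬───┬─┐
│A → → → → → → → ↓      │   │ │
│ ╶─┬───────┐ ╶─┐ ┌───┐ ╵ ╷ │ │
│   │       │   │↓│   │   │ │ │
├───┘ ┌─┬─╴ ├─┐ │ └─┐ └───┘ │ │
│     │ │   │ │ │↳ ↓│       │ │
│ ┌───┘ │ ┌─┤ ╵ ├─╴ ├───┐ ┌─┘ │
│ │     │ │ │   │↓ ↲│↱ ↓│ │   │
│ └─┐ ╶─┘ │ ╵ ╶─┤ ╶─┤ ╷ │ │ ╷ │
│   │     │     │↳ ↓│↑│P│ │ │ │
├─┐ └───┐ └───┬─┴─┐ │ │ │ │ │ │
│ │     │     │   │↓│↑│ │ │ │ │
│ └───┐ └─┬─┐ ╵ ╷ │ ╵ │ │ └─┘ │
│     │   │ │   │ │↳ ↑│ │     │
│ ┌───┴─┐ │ └───┤ └───┤ └─────┤
│ │     │ │     │     │       │
│ │ ┌─┐ ╵ │ ╷ ╷ └───┐ └─────╴ │
│ │ │ │   │ │ │     │         │
│ │ │ └───┤ │ ├───┐ └─┬─────┐ │
│ │ │     │ │ │   │   │     │ │
│ │ │ ╶─┐ │ │ ╵ ╷ ├───┤ ╶─┐ ╵ │
│ │ │   │ │ │   │ │   │   │   │
│ │ └───┤ │ ├─┬─┘ │ ╷ └─╴ ├───┤
│ │     │ │ │ │   │ │     │   │
│ ├─────┤ ╵ ╵ │ ╷ │ └─────┴─┐ │
│ │     │     │ │ │         │ │
│ │ ╷ ╶─┤ ┌─┬─┘ │ └───────┐ │ │
│ │ │   │ │ │   │         │ │ │
│ ╵ └─┐ ╵ ╵ │ ╶─┴─────────┘ ╵ │
│     │     │                 │
└─────┴─────┴─────────────────┘

Path to Q:

┌───────────────────────┬───┬─┐
│A → → → → → → → ↓      │   │ │
│ ╶─┬───────┐ ╶─┐ ┌───┐ ╵ ╷ │ │
│   │↓ ← ← ↰│   │↓│   │   │ │ │
├───┘ ┌─┬─╴ ├─┐ │ └─┐ └───┘ │ │
│↓ ← ↲│ │↱ ↑│ │ │↳ ↓│       │ │
│ ┌───┘ │ ┌─┤ ╵ ├─╴ ├───┐ ┌─┘ │
│↓│     │↑│ │   │↓ ↲│↱ ↓│ │   │
│ └─┐ ╶─┘ │ ╵ ╶─┤ ╶─┤ ╷ │ │ ╷ │
│↳ ↓│    ↑│     │↳ ↓│↑│↓│ │ │ │
├─┐ └───┐ └───┬─┴─┐ │ │ │ │ │ │
│ │↳ → ↓│↑ ← ↰│↓ ↰│↓│↑│↓│ │ │ │
│ └───┐ └─┬─┐ ╵ ╷ │ ╵ │ │ └─┘ │
│     │↳ ↓│ │↑ ↲│↑│↳ ↑│↓│     │
│ ┌───┴─┐ │ └───┤ └───┤ └─────┤
│ │  Q ↰│↓│     │↑ ← ↰│↳ → → ↓│
│ │ ┌─┐ ╵ │ ╷ ╷ └───┐ └─────╴ │
│ │ │ │↑ ↲│ │ │     │↑ ← ← ← ↲│
│ │ │ └───┤ │ ├───┐ └─┬─────┐ │
│ │ │     │ │ │   │   │     │ │
│ │ │ ╶─┐ │ │ ╵ ╷ ├───┤ ╶─┐ ╵ │
│ │ │   │ │ │   │ │   │   │   │
│ │ └───┤ │ ├─┬─┘ │ ╷ └─╴ ├───┤
│ │     │ │ │ │   │ │     │   │
│ ├─────┤ ╵ ╵ │ ╷ │ └─────┴─┐ │
│ │     │     │ │ │         │ │
│ │ ╷ ╶─┤ ┌─┬─┘ │ └───────┐ │ │
│ │ │   │ │ │   │         │ │ │
│ ╵ └─┐ ╵ ╵ │ ╶─┴─────────┘ ╵ │
│     │     │                 │
└─────┴─────┴─────────────────┘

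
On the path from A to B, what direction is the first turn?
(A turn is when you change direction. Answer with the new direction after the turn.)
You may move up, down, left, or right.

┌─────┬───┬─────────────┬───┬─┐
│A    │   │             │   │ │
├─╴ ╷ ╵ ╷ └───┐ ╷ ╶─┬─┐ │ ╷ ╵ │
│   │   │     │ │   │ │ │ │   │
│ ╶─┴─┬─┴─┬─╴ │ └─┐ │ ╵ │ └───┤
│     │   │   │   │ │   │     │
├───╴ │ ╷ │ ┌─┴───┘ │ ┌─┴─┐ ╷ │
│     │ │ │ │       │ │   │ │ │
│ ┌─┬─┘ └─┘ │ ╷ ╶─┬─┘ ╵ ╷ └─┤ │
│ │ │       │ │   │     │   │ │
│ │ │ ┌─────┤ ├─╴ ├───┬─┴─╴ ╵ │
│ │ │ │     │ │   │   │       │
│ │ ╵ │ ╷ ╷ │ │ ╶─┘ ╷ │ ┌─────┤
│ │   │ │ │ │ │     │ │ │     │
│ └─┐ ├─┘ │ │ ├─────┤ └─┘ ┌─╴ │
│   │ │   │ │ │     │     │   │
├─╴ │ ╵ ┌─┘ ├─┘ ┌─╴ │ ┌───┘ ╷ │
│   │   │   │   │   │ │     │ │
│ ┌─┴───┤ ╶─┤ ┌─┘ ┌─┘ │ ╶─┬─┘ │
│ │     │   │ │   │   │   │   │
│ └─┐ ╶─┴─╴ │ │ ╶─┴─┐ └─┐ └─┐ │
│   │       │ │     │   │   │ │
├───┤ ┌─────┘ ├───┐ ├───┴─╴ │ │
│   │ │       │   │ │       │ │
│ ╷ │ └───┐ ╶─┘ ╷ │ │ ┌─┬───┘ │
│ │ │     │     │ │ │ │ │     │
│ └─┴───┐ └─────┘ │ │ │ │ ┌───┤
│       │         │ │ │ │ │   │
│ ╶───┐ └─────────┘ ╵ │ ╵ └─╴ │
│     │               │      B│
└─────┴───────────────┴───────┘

Directions: right, right, down, right, up, right, down, right, right, down, left, down, down, left, left, left, down, down, down, down, right, up, right, up, up, right, down, down, down, left, down, right, down, left, left, left, down, down, right, right, down, right, right, right, right, up, up, left, down, left, left, up, right, up, up, up, right, up, right, right, down, left, down, left, down, right, right, down, down, down, down, right, up, up, up, right, right, right, up, left, up, left, up, right, right, up, right, down, down, down, down, down, left, left, down, down, right, right
First turn direction: down

Solution:

┌─────┬───┬─────────────┬───┬─┐
│A → ↓│↱ ↓│             │   │ │
├─╴ ╷ ╵ ╷ └───┐ ╷ ╶─┬─┐ │ ╷ ╵ │
│   │↳ ↑│↳ → ↓│ │   │ │ │ │   │
│ ╶─┴─┬─┴─┬─╴ │ └─┐ │ ╵ │ └───┤
│     │   │↓ ↲│   │ │   │     │
├───╴ │ ╷ │ ┌─┴───┘ │ ┌─┴─┐ ╷ │
│     │ │ │↓│       │ │   │ │ │
│ ┌─┬─┘ └─┘ │ ╷ ╶─┬─┘ ╵ ╷ └─┤ │
│ │ │↓ ← ← ↲│ │   │     │   │ │
│ │ │ ┌─────┤ ├─╴ ├───┬─┴─╴ ╵ │
│ │ │↓│  ↱ ↓│ │   │   │       │
│ │ ╵ │ ╷ ╷ │ │ ╶─┘ ╷ │ ┌─────┤
│ │  ↓│ │↑│↓│ │     │ │ │     │
│ └─┐ ├─┘ │ │ ├─────┤ └─┘ ┌─╴ │
│   │↓│↱ ↑│↓│ │↱ → ↓│     │↱ ↓│
├─╴ │ ╵ ┌─┘ ├─┘ ┌─╴ │ ┌───┘ ╷ │
│   │↳ ↑│↓ ↲│↱ ↑│↓ ↲│ │↱ → ↑│↓│
│ ┌─┴───┤ ╶─┤ ┌─┘ ┌─┘ │ ╶─┬─┘ │
│ │     │↳ ↓│↑│↓ ↲│   │↑ ↰│  ↓│
│ └─┐ ╶─┴─╴ │ │ ╶─┴─┐ └─┐ └─┐ │
│   │↓ ← ← ↲│↑│↳ → ↓│   │↑ ↰│↓│
├───┤ ┌─────┘ ├───┐ ├───┴─╴ │ │
│   │↓│    ↱ ↑│↓ ↰│↓│↱ → → ↑│↓│
│ ╷ │ └───┐ ╶─┘ ╷ │ │ ┌─┬───┘ │
│ │ │↳ → ↓│↑ ← ↲│↑│↓│↑│ │↓ ← ↲│
│ └─┴───┐ └─────┘ │ │ │ │ ┌───┤
│       │↳ → → → ↑│↓│↑│ │↓│   │
│ ╶───┐ └─────────┘ ╵ │ ╵ └─╴ │
│     │            ↳ ↑│  ↳ → B│
└─────┴───────────────┴───────┘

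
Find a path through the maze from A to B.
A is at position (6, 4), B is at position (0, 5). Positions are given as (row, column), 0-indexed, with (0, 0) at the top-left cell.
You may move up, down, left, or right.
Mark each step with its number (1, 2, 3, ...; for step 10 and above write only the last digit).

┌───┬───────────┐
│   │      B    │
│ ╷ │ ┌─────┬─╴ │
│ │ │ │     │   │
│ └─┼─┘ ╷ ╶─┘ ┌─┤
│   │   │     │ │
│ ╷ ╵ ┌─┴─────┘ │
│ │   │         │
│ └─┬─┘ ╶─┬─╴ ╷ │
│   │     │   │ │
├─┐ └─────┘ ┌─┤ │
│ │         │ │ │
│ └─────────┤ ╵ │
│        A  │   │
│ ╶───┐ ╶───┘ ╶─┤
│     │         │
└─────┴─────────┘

Finding the shortest path from (6, 4) to (0, 5):
Path length: 37 steps
Directions: left → down → right → right → right → up → right → up → up → up → left → down → left → down → left → left → left → left → up → left → up → up → right → down → right → up → right → up → right → down → right → right → up → right → up → left → left

Solution:

┌───┬───────────┐
│   │      B 6 5│
│ ╷ │ ┌─────┬─╴ │
│ │ │ │8 9  │3 4│
│ └─┼─┘ ╷ ╶─┘ ┌─┤
│2 3│6 7│0 1 2│ │
│ ╷ ╵ ┌─┴─────┘ │
│1│4 5│      1 0│
│ └─┬─┘ ╶─┬─╴ ╷ │
│0 9│     │3 2│9│
├─┐ └─────┘ ┌─┤ │
│ │8 7 6 5 4│ │8│
│ └─────────┤ ╵ │
│      1 A  │6 7│
│ ╶───┐ ╶───┘ ╶─┤
│     │2 3 4 5  │
└─────┴─────────┘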